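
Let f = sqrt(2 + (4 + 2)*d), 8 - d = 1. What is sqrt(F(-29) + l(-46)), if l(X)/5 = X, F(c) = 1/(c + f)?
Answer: sqrt(-6671 + 460*sqrt(11))/sqrt(29 - 2*sqrt(11)) ≈ 15.167*I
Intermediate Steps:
d = 7 (d = 8 - 1*1 = 8 - 1 = 7)
f = 2*sqrt(11) (f = sqrt(2 + (4 + 2)*7) = sqrt(2 + 6*7) = sqrt(2 + 42) = sqrt(44) = 2*sqrt(11) ≈ 6.6332)
F(c) = 1/(c + 2*sqrt(11))
l(X) = 5*X
sqrt(F(-29) + l(-46)) = sqrt(1/(-29 + 2*sqrt(11)) + 5*(-46)) = sqrt(1/(-29 + 2*sqrt(11)) - 230) = sqrt(-230 + 1/(-29 + 2*sqrt(11)))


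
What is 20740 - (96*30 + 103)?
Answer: 17757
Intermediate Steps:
20740 - (96*30 + 103) = 20740 - (2880 + 103) = 20740 - 1*2983 = 20740 - 2983 = 17757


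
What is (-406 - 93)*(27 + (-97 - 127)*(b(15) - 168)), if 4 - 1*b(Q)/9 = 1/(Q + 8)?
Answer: -340667799/23 ≈ -1.4812e+7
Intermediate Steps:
b(Q) = 36 - 9/(8 + Q) (b(Q) = 36 - 9/(Q + 8) = 36 - 9/(8 + Q))
(-406 - 93)*(27 + (-97 - 127)*(b(15) - 168)) = (-406 - 93)*(27 + (-97 - 127)*(9*(31 + 4*15)/(8 + 15) - 168)) = -499*(27 - 224*(9*(31 + 60)/23 - 168)) = -499*(27 - 224*(9*(1/23)*91 - 168)) = -499*(27 - 224*(819/23 - 168)) = -499*(27 - 224*(-3045/23)) = -499*(27 + 682080/23) = -499*682701/23 = -340667799/23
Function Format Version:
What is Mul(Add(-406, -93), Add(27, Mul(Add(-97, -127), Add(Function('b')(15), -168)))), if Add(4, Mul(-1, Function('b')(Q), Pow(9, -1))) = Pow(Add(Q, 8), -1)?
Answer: Rational(-340667799, 23) ≈ -1.4812e+7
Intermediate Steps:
Function('b')(Q) = Add(36, Mul(-9, Pow(Add(8, Q), -1))) (Function('b')(Q) = Add(36, Mul(-9, Pow(Add(Q, 8), -1))) = Add(36, Mul(-9, Pow(Add(8, Q), -1))))
Mul(Add(-406, -93), Add(27, Mul(Add(-97, -127), Add(Function('b')(15), -168)))) = Mul(Add(-406, -93), Add(27, Mul(Add(-97, -127), Add(Mul(9, Pow(Add(8, 15), -1), Add(31, Mul(4, 15))), -168)))) = Mul(-499, Add(27, Mul(-224, Add(Mul(9, Pow(23, -1), Add(31, 60)), -168)))) = Mul(-499, Add(27, Mul(-224, Add(Mul(9, Rational(1, 23), 91), -168)))) = Mul(-499, Add(27, Mul(-224, Add(Rational(819, 23), -168)))) = Mul(-499, Add(27, Mul(-224, Rational(-3045, 23)))) = Mul(-499, Add(27, Rational(682080, 23))) = Mul(-499, Rational(682701, 23)) = Rational(-340667799, 23)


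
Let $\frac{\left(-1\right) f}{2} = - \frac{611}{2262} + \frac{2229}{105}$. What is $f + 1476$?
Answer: $\frac{4366783}{3045} \approx 1434.1$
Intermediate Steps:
$f = - \frac{127637}{3045}$ ($f = - 2 \left(- \frac{611}{2262} + \frac{2229}{105}\right) = - 2 \left(\left(-611\right) \frac{1}{2262} + 2229 \cdot \frac{1}{105}\right) = - 2 \left(- \frac{47}{174} + \frac{743}{35}\right) = \left(-2\right) \frac{127637}{6090} = - \frac{127637}{3045} \approx -41.917$)
$f + 1476 = - \frac{127637}{3045} + 1476 = \frac{4366783}{3045}$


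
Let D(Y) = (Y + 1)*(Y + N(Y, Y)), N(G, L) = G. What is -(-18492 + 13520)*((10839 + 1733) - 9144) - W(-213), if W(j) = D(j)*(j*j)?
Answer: -4080321112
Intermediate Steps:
D(Y) = 2*Y*(1 + Y) (D(Y) = (Y + 1)*(Y + Y) = (1 + Y)*(2*Y) = 2*Y*(1 + Y))
W(j) = 2*j³*(1 + j) (W(j) = (2*j*(1 + j))*(j*j) = (2*j*(1 + j))*j² = 2*j³*(1 + j))
-(-18492 + 13520)*((10839 + 1733) - 9144) - W(-213) = -(-18492 + 13520)*((10839 + 1733) - 9144) - 2*(-213)³*(1 - 213) = -(-4972)*(12572 - 9144) - 2*(-9663597)*(-212) = -(-4972)*3428 - 1*4097365128 = -1*(-17044016) - 4097365128 = 17044016 - 4097365128 = -4080321112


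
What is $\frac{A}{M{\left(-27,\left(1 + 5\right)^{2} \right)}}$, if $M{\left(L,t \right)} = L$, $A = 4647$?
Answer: $- \frac{1549}{9} \approx -172.11$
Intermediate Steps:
$\frac{A}{M{\left(-27,\left(1 + 5\right)^{2} \right)}} = \frac{4647}{-27} = 4647 \left(- \frac{1}{27}\right) = - \frac{1549}{9}$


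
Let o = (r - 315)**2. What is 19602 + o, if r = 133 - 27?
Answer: 63283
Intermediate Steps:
r = 106
o = 43681 (o = (106 - 315)**2 = (-209)**2 = 43681)
19602 + o = 19602 + 43681 = 63283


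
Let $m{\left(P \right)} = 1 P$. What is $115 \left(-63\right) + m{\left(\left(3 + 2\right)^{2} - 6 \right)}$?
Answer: $-7226$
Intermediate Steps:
$m{\left(P \right)} = P$
$115 \left(-63\right) + m{\left(\left(3 + 2\right)^{2} - 6 \right)} = 115 \left(-63\right) - \left(6 - \left(3 + 2\right)^{2}\right) = -7245 - \left(6 - 5^{2}\right) = -7245 + \left(25 - 6\right) = -7245 + 19 = -7226$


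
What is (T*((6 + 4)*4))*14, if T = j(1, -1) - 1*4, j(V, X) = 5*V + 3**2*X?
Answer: -4480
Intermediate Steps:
j(V, X) = 5*V + 9*X
T = -8 (T = (5*1 + 9*(-1)) - 1*4 = (5 - 9) - 4 = -4 - 4 = -8)
(T*((6 + 4)*4))*14 = -8*(6 + 4)*4*14 = -80*4*14 = -8*40*14 = -320*14 = -4480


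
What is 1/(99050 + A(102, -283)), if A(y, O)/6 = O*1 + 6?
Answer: 1/97388 ≈ 1.0268e-5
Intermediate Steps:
A(y, O) = 36 + 6*O (A(y, O) = 6*(O*1 + 6) = 6*(O + 6) = 6*(6 + O) = 36 + 6*O)
1/(99050 + A(102, -283)) = 1/(99050 + (36 + 6*(-283))) = 1/(99050 + (36 - 1698)) = 1/(99050 - 1662) = 1/97388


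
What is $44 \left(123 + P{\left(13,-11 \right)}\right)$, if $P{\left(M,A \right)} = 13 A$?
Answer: $-880$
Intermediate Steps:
$44 \left(123 + P{\left(13,-11 \right)}\right) = 44 \left(123 + 13 \left(-11\right)\right) = 44 \left(123 - 143\right) = 44 \left(-20\right) = -880$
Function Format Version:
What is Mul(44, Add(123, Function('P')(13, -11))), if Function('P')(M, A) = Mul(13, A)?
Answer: -880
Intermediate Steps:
Mul(44, Add(123, Function('P')(13, -11))) = Mul(44, Add(123, Mul(13, -11))) = Mul(44, Add(123, -143)) = Mul(44, -20) = -880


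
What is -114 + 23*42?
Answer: 852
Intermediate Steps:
-114 + 23*42 = -114 + 966 = 852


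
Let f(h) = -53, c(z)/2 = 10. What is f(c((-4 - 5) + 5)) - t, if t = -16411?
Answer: 16358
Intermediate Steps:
c(z) = 20 (c(z) = 2*10 = 20)
f(c((-4 - 5) + 5)) - t = -53 - 1*(-16411) = -53 + 16411 = 16358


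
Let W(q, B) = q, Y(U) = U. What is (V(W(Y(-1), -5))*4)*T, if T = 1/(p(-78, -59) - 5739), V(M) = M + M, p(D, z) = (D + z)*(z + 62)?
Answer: 4/3075 ≈ 0.0013008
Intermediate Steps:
p(D, z) = (62 + z)*(D + z) (p(D, z) = (D + z)*(62 + z) = (62 + z)*(D + z))
V(M) = 2*M
T = -1/6150 (T = 1/(((-59)² + 62*(-78) + 62*(-59) - 78*(-59)) - 5739) = 1/((3481 - 4836 - 3658 + 4602) - 5739) = 1/(-411 - 5739) = 1/(-6150) = -1/6150 ≈ -0.00016260)
(V(W(Y(-1), -5))*4)*T = ((2*(-1))*4)*(-1/6150) = -2*4*(-1/6150) = -8*(-1/6150) = 4/3075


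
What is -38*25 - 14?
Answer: -964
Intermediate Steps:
-38*25 - 14 = -950 - 14 = -964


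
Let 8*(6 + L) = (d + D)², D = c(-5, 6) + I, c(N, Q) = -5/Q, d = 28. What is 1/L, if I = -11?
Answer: 288/7681 ≈ 0.037495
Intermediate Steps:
D = -71/6 (D = -5/6 - 11 = -5*⅙ - 11 = -⅚ - 11 = -71/6 ≈ -11.833)
L = 7681/288 (L = -6 + (28 - 71/6)²/8 = -6 + (97/6)²/8 = -6 + (⅛)*(9409/36) = -6 + 9409/288 = 7681/288 ≈ 26.670)
1/L = 1/(7681/288) = 288/7681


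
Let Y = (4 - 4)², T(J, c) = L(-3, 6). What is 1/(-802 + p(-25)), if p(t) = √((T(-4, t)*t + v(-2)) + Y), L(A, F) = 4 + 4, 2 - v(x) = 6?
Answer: -401/321704 - I*√51/321704 ≈ -0.0012465 - 2.2199e-5*I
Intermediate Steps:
v(x) = -4 (v(x) = 2 - 1*6 = 2 - 6 = -4)
L(A, F) = 8
T(J, c) = 8
Y = 0 (Y = 0² = 0)
p(t) = √(-4 + 8*t) (p(t) = √((8*t - 4) + 0) = √((-4 + 8*t) + 0) = √(-4 + 8*t))
1/(-802 + p(-25)) = 1/(-802 + 2*√(-1 + 2*(-25))) = 1/(-802 + 2*√(-1 - 50)) = 1/(-802 + 2*√(-51)) = 1/(-802 + 2*(I*√51)) = 1/(-802 + 2*I*√51)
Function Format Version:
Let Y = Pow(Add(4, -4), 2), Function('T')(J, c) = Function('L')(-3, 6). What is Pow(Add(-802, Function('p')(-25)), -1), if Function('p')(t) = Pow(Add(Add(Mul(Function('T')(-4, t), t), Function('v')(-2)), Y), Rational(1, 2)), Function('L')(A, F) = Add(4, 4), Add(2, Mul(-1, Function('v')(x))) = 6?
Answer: Add(Rational(-401, 321704), Mul(Rational(-1, 321704), I, Pow(51, Rational(1, 2)))) ≈ Add(-0.0012465, Mul(-2.2199e-5, I))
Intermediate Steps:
Function('v')(x) = -4 (Function('v')(x) = Add(2, Mul(-1, 6)) = Add(2, -6) = -4)
Function('L')(A, F) = 8
Function('T')(J, c) = 8
Y = 0 (Y = Pow(0, 2) = 0)
Function('p')(t) = Pow(Add(-4, Mul(8, t)), Rational(1, 2)) (Function('p')(t) = Pow(Add(Add(Mul(8, t), -4), 0), Rational(1, 2)) = Pow(Add(Add(-4, Mul(8, t)), 0), Rational(1, 2)) = Pow(Add(-4, Mul(8, t)), Rational(1, 2)))
Pow(Add(-802, Function('p')(-25)), -1) = Pow(Add(-802, Mul(2, Pow(Add(-1, Mul(2, -25)), Rational(1, 2)))), -1) = Pow(Add(-802, Mul(2, Pow(Add(-1, -50), Rational(1, 2)))), -1) = Pow(Add(-802, Mul(2, Pow(-51, Rational(1, 2)))), -1) = Pow(Add(-802, Mul(2, Mul(I, Pow(51, Rational(1, 2))))), -1) = Pow(Add(-802, Mul(2, I, Pow(51, Rational(1, 2)))), -1)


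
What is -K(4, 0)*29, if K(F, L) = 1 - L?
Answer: -29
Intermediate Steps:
-K(4, 0)*29 = -(1 - 1*0)*29 = -(1 + 0)*29 = -1*1*29 = -1*29 = -29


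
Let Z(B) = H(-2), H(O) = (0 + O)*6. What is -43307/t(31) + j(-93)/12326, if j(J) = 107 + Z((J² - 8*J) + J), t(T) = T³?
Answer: -17128127/11845286 ≈ -1.4460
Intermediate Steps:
H(O) = 6*O (H(O) = O*6 = 6*O)
Z(B) = -12 (Z(B) = 6*(-2) = -12)
j(J) = 95 (j(J) = 107 - 12 = 95)
-43307/t(31) + j(-93)/12326 = -43307/(31³) + 95/12326 = -43307/29791 + 95*(1/12326) = -43307*1/29791 + 95/12326 = -1397/961 + 95/12326 = -17128127/11845286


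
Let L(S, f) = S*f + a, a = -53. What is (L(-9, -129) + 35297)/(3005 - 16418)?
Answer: -12135/4471 ≈ -2.7142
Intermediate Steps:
L(S, f) = -53 + S*f (L(S, f) = S*f - 53 = -53 + S*f)
(L(-9, -129) + 35297)/(3005 - 16418) = ((-53 - 9*(-129)) + 35297)/(3005 - 16418) = ((-53 + 1161) + 35297)/(-13413) = (1108 + 35297)*(-1/13413) = 36405*(-1/13413) = -12135/4471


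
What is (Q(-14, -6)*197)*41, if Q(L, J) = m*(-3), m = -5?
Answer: 121155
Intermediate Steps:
Q(L, J) = 15 (Q(L, J) = -5*(-3) = 15)
(Q(-14, -6)*197)*41 = (15*197)*41 = 2955*41 = 121155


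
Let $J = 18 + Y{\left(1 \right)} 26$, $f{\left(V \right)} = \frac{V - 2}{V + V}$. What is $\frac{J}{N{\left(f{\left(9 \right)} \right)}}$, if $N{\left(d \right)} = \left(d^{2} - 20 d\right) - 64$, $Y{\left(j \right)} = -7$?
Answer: $\frac{53136}{23207} \approx 2.2897$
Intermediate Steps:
$f{\left(V \right)} = \frac{-2 + V}{2 V}$
$J = -164$ ($J = 18 - 182 = -164$)
$N{\left(d \right)} = -64 + d^{2} - 20 d$
$\frac{J}{N{\left(f{\left(9 \right)} \right)}} = - \frac{164}{-64 + \left(\frac{-2 + 9}{2 \cdot 9}\right)^{2} - 20 \frac{-2 + 9}{2 \cdot 9}} = - \frac{164}{-64 + \left(\frac{1}{2} \cdot \frac{1}{9} \cdot 7\right)^{2} - 20 \cdot \frac{1}{2} \cdot \frac{1}{9} \cdot 7} = - \frac{164}{-64 + \left(\frac{7}{18}\right)^{2} - \frac{70}{9}} = - \frac{164}{-64 + \frac{49}{324} - \frac{70}{9}} = - \frac{164}{- \frac{23207}{324}} = \left(-164\right) \left(- \frac{324}{23207}\right) = \frac{53136}{23207}$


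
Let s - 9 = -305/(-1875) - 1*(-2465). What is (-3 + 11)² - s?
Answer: -903811/375 ≈ -2410.2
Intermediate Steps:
s = 927811/375 (s = 9 + (-305/(-1875) - 1*(-2465)) = 9 + (-305*(-1/1875) + 2465) = 9 + (61/375 + 2465) = 9 + 924436/375 = 927811/375 ≈ 2474.2)
(-3 + 11)² - s = (-3 + 11)² - 1*927811/375 = 8² - 927811/375 = 64 - 927811/375 = -903811/375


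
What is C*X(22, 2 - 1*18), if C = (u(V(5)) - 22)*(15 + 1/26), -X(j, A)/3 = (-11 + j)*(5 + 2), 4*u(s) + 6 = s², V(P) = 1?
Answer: 8399853/104 ≈ 80768.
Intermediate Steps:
u(s) = -3/2 + s²/4
X(j, A) = 231 - 21*j (X(j, A) = -3*(-11 + j)*(5 + 2) = -3*(-11 + j)*7 = -3*(-77 + 7*j) = 231 - 21*j)
C = -36363/104 (C = ((-3/2 + (¼)*1²) - 22)*(15 + 1/26) = ((-3/2 + (¼)*1) - 22)*(15 + 1/26) = ((-3/2 + ¼) - 22)*(391/26) = (-5/4 - 22)*(391/26) = -93/4*391/26 = -36363/104 ≈ -349.64)
C*X(22, 2 - 1*18) = -36363*(231 - 21*22)/104 = -36363*(231 - 462)/104 = -36363/104*(-231) = 8399853/104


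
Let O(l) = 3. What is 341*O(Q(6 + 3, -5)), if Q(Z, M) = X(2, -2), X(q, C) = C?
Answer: 1023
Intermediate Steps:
Q(Z, M) = -2
341*O(Q(6 + 3, -5)) = 341*3 = 1023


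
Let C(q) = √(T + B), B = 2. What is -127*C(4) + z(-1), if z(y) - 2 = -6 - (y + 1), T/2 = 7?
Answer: -512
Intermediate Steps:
T = 14 (T = 2*7 = 14)
z(y) = -5 - y (z(y) = 2 + (-6 - (y + 1)) = 2 + (-6 - (1 + y)) = 2 + (-6 + (-1 - y)) = 2 + (-7 - y) = -5 - y)
C(q) = 4 (C(q) = √(14 + 2) = √16 = 4)
-127*C(4) + z(-1) = -127*4 + (-5 - 1*(-1)) = -508 + (-5 + 1) = -508 - 4 = -512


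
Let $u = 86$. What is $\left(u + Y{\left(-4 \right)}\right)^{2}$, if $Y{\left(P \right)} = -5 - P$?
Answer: $7225$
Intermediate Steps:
$\left(u + Y{\left(-4 \right)}\right)^{2} = \left(86 - 1\right)^{2} = 85^{2} = 7225$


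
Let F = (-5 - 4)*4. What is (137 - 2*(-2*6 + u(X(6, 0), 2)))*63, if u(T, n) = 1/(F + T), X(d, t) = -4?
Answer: 202923/20 ≈ 10146.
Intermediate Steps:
F = -36 (F = -9*4 = -36)
u(T, n) = 1/(-36 + T)
(137 - 2*(-2*6 + u(X(6, 0), 2)))*63 = (137 - 2*(-2*6 + 1/(-36 - 4)))*63 = (137 - 2*(-12 + 1/(-40)))*63 = (137 - 2*(-12 - 1/40))*63 = (137 - 2*(-481/40))*63 = (137 + 481/20)*63 = (3221/20)*63 = 202923/20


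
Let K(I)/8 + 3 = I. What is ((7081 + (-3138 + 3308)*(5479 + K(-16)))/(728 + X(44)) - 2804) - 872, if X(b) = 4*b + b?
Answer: -2572177/948 ≈ -2713.3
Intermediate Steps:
X(b) = 5*b
K(I) = -24 + 8*I
((7081 + (-3138 + 3308)*(5479 + K(-16)))/(728 + X(44)) - 2804) - 872 = ((7081 + (-3138 + 3308)*(5479 + (-24 + 8*(-16))))/(728 + 5*44) - 2804) - 872 = ((7081 + 170*(5479 + (-24 - 128)))/(728 + 220) - 2804) - 872 = ((7081 + 170*(5479 - 152))/948 - 2804) - 872 = ((7081 + 170*5327)*(1/948) - 2804) - 872 = ((7081 + 905590)*(1/948) - 2804) - 872 = (912671*(1/948) - 2804) - 872 = (912671/948 - 2804) - 872 = -1745521/948 - 872 = -2572177/948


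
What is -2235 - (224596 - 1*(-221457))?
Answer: -448288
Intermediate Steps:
-2235 - (224596 - 1*(-221457)) = -2235 - (224596 + 221457) = -2235 - 1*446053 = -2235 - 446053 = -448288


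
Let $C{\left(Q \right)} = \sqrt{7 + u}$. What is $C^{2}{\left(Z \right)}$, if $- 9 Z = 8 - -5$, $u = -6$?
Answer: $1$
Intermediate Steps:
$Z = - \frac{13}{9}$ ($Z = - \frac{8 - -5}{9} = - \frac{8 + 5}{9} = \left(- \frac{1}{9}\right) 13 = - \frac{13}{9} \approx -1.4444$)
$C{\left(Q \right)} = 1$ ($C{\left(Q \right)} = \sqrt{7 - 6} = \sqrt{1} = 1$)
$C^{2}{\left(Z \right)} = 1^{2} = 1$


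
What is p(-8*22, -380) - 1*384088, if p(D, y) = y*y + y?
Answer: -240068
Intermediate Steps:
p(D, y) = y + y**2 (p(D, y) = y**2 + y = y + y**2)
p(-8*22, -380) - 1*384088 = -380*(1 - 380) - 1*384088 = -380*(-379) - 384088 = 144020 - 384088 = -240068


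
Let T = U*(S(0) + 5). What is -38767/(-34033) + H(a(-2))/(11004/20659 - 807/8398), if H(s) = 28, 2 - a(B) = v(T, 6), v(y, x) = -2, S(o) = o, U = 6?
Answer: 168263069193061/2577651898707 ≈ 65.278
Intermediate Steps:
T = 30 (T = 6*(0 + 5) = 6*5 = 30)
a(B) = 4 (a(B) = 2 - 1*(-2) = 2 + 2 = 4)
-38767/(-34033) + H(a(-2))/(11004/20659 - 807/8398) = -38767/(-34033) + 28/(11004/20659 - 807/8398) = -38767*(-1/34033) + 28/(11004*(1/20659) - 807*1/8398) = 38767/34033 + 28/(11004/20659 - 807/8398) = 38767/34033 + 28/(75739779/173494282) = 38767/34033 + 28*(173494282/75739779) = 38767/34033 + 4857839896/75739779 = 168263069193061/2577651898707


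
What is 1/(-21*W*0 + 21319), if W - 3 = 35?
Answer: 1/21319 ≈ 4.6907e-5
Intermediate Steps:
W = 38 (W = 3 + 35 = 38)
1/(-21*W*0 + 21319) = 1/(-21*38*0 + 21319) = 1/(-798*0 + 21319) = 1/(0 + 21319) = 1/21319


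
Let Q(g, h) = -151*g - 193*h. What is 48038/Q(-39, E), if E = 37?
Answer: -24019/626 ≈ -38.369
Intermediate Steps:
Q(g, h) = -193*h - 151*g
48038/Q(-39, E) = 48038/(-193*37 - 151*(-39)) = 48038/(-7141 + 5889) = 48038/(-1252) = 48038*(-1/1252) = -24019/626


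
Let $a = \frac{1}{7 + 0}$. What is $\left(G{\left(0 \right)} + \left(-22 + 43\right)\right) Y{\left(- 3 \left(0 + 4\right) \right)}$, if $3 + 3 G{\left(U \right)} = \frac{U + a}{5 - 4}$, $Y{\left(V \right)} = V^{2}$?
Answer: $\frac{20208}{7} \approx 2886.9$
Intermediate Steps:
$a = \frac{1}{7} \approx 0.14286$
$G{\left(U \right)} = - \frac{20}{21} + \frac{U}{3}$ ($G{\left(U \right)} = -1 + \frac{\left(U + \frac{1}{7}\right) \frac{1}{5 - 4}}{3} = -1 + \frac{\left(\frac{1}{7} + U\right) 1^{-1}}{3} = -1 + \frac{\left(\frac{1}{7} + U\right) 1}{3} = -1 + \frac{\frac{1}{7} + U}{3} = -1 + \left(\frac{1}{21} + \frac{U}{3}\right) = - \frac{20}{21} + \frac{U}{3}$)
$\left(G{\left(0 \right)} + \left(-22 + 43\right)\right) Y{\left(- 3 \left(0 + 4\right) \right)} = \left(\left(- \frac{20}{21} + \frac{1}{3} \cdot 0\right) + \left(-22 + 43\right)\right) \left(- 3 \left(0 + 4\right)\right)^{2} = \left(\left(- \frac{20}{21} + 0\right) + 21\right) \left(\left(-3\right) 4\right)^{2} = \left(- \frac{20}{21} + 21\right) \left(-12\right)^{2} = \frac{421}{21} \cdot 144 = \frac{20208}{7}$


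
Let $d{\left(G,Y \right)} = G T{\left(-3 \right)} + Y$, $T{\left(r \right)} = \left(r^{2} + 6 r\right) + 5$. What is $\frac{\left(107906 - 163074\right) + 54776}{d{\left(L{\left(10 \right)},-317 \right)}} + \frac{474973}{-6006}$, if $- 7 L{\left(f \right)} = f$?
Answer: $- \frac{1018485703}{13087074} \approx -77.824$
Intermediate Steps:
$L{\left(f \right)} = - \frac{f}{7}$
$T{\left(r \right)} = 5 + r^{2} + 6 r$
$d{\left(G,Y \right)} = Y - 4 G$ ($d{\left(G,Y \right)} = G \left(5 + \left(-3\right)^{2} + 6 \left(-3\right)\right) + Y = G \left(5 + 9 - 18\right) + Y = G \left(-4\right) + Y = - 4 G + Y = Y - 4 G$)
$\frac{\left(107906 - 163074\right) + 54776}{d{\left(L{\left(10 \right)},-317 \right)}} + \frac{474973}{-6006} = \frac{\left(107906 - 163074\right) + 54776}{-317 - 4 \left(\left(- \frac{1}{7}\right) 10\right)} + \frac{474973}{-6006} = \frac{-55168 + 54776}{-317 - - \frac{40}{7}} + 474973 \left(- \frac{1}{6006}\right) = - \frac{392}{-317 + \frac{40}{7}} - \frac{474973}{6006} = - \frac{392}{- \frac{2179}{7}} - \frac{474973}{6006} = \left(-392\right) \left(- \frac{7}{2179}\right) - \frac{474973}{6006} = \frac{2744}{2179} - \frac{474973}{6006} = - \frac{1018485703}{13087074}$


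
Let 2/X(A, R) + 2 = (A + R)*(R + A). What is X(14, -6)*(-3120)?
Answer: -3120/31 ≈ -100.65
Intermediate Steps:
X(A, R) = 2/(-2 + (A + R)²) (X(A, R) = 2/(-2 + (A + R)*(R + A)) = 2/(-2 + (A + R)*(A + R)) = 2/(-2 + (A + R)²))
X(14, -6)*(-3120) = (2/(-2 + (14 - 6)²))*(-3120) = (2/(-2 + 8²))*(-3120) = (2/(-2 + 64))*(-3120) = (2/62)*(-3120) = (2*(1/62))*(-3120) = (1/31)*(-3120) = -3120/31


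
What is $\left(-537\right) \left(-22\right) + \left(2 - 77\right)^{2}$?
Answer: $17439$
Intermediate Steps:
$\left(-537\right) \left(-22\right) + \left(2 - 77\right)^{2} = 11814 + \left(-75\right)^{2} = 11814 + 5625 = 17439$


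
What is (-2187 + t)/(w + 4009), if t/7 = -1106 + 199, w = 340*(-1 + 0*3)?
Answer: -8536/3669 ≈ -2.3265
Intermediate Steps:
w = -340 (w = 340*(-1 + 0) = 340*(-1) = -340)
t = -6349 (t = 7*(-1106 + 199) = 7*(-907) = -6349)
(-2187 + t)/(w + 4009) = (-2187 - 6349)/(-340 + 4009) = -8536/3669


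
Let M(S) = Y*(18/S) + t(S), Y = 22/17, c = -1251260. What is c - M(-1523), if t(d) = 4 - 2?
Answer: -32396424046/25891 ≈ -1.2513e+6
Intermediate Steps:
t(d) = 2
Y = 22/17 (Y = 22*(1/17) = 22/17 ≈ 1.2941)
M(S) = 2 + 396/(17*S) (M(S) = 22*(18/S)/17 + 2 = 396/(17*S) + 2 = 2 + 396/(17*S))
c - M(-1523) = -1251260 - (2 + (396/17)/(-1523)) = -1251260 - (2 + (396/17)*(-1/1523)) = -1251260 - (2 - 396/25891) = -1251260 - 1*51386/25891 = -1251260 - 51386/25891 = -32396424046/25891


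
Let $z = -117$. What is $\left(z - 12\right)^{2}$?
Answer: $16641$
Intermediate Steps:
$\left(z - 12\right)^{2} = \left(-117 - 12\right)^{2} = \left(-129\right)^{2} = 16641$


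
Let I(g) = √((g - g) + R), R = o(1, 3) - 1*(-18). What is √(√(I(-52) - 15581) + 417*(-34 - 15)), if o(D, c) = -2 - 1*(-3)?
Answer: √(-20433 + I*√(15581 - √19)) ≈ 0.4366 + 142.94*I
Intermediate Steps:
o(D, c) = 1 (o(D, c) = -2 + 3 = 1)
R = 19 (R = 1 - 1*(-18) = 1 + 18 = 19)
I(g) = √19 (I(g) = √((g - g) + 19) = √(0 + 19) = √19)
√(√(I(-52) - 15581) + 417*(-34 - 15)) = √(√(√19 - 15581) + 417*(-34 - 15)) = √(√(-15581 + √19) + 417*(-49)) = √(√(-15581 + √19) - 20433) = √(-20433 + √(-15581 + √19))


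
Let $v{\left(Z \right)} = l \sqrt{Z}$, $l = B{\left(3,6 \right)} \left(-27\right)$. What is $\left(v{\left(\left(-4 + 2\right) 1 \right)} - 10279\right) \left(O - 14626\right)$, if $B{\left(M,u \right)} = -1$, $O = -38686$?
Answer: $547994048 - 1439424 i \sqrt{2} \approx 5.4799 \cdot 10^{8} - 2.0357 \cdot 10^{6} i$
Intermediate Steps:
$l = 27$ ($l = \left(-1\right) \left(-27\right) = 27$)
$v{\left(Z \right)} = 27 \sqrt{Z}$
$\left(v{\left(\left(-4 + 2\right) 1 \right)} - 10279\right) \left(O - 14626\right) = \left(27 \sqrt{\left(-4 + 2\right) 1} - 10279\right) \left(-38686 - 14626\right) = \left(27 \sqrt{\left(-2\right) 1} - 10279\right) \left(-53312\right) = \left(27 \sqrt{-2} - 10279\right) \left(-53312\right) = \left(27 i \sqrt{2} - 10279\right) \left(-53312\right) = \left(-10279 + 27 i \sqrt{2}\right) \left(-53312\right) = 547994048 - 1439424 i \sqrt{2}$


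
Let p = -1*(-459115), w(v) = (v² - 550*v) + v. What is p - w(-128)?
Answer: 372459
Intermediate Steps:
w(v) = v² - 549*v
p = 459115
p - w(-128) = 459115 - (-128)*(-549 - 128) = 459115 - (-128)*(-677) = 459115 - 1*86656 = 459115 - 86656 = 372459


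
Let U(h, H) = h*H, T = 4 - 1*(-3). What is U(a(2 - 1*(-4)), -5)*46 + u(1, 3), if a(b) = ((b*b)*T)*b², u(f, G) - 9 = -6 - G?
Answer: -2086560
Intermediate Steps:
T = 7 (T = 4 + 3 = 7)
u(f, G) = 3 - G (u(f, G) = 9 + (-6 - G) = 3 - G)
a(b) = 7*b⁴ (a(b) = ((b*b)*7)*b² = (b²*7)*b² = (7*b²)*b² = 7*b⁴)
U(h, H) = H*h
U(a(2 - 1*(-4)), -5)*46 + u(1, 3) = -35*(2 - 1*(-4))⁴*46 + (3 - 1*3) = -35*(2 + 4)⁴*46 + (3 - 3) = -35*6⁴*46 + 0 = -35*1296*46 + 0 = -5*9072*46 + 0 = -45360*46 + 0 = -2086560 + 0 = -2086560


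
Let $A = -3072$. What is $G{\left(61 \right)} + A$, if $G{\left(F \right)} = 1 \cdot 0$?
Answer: $-3072$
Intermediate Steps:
$G{\left(F \right)} = 0$
$G{\left(61 \right)} + A = 0 - 3072 = -3072$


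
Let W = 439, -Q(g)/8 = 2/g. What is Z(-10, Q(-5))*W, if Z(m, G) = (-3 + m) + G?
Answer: -21511/5 ≈ -4302.2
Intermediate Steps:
Q(g) = -16/g
Z(m, G) = -3 + G + m
Z(-10, Q(-5))*W = (-3 - 16/(-5) - 10)*439 = (-3 - 16*(-1/5) - 10)*439 = (-3 + 16/5 - 10)*439 = -49/5*439 = -21511/5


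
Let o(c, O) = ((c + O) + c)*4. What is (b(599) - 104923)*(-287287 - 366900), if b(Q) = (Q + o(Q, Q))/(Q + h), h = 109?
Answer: 48591503767339/708 ≈ 6.8632e+10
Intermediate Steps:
o(c, O) = 4*O + 8*c (o(c, O) = ((O + c) + c)*4 = (O + 2*c)*4 = 4*O + 8*c)
b(Q) = 13*Q/(109 + Q) (b(Q) = (Q + (4*Q + 8*Q))/(Q + 109) = (Q + 12*Q)/(109 + Q) = (13*Q)/(109 + Q) = 13*Q/(109 + Q))
(b(599) - 104923)*(-287287 - 366900) = (13*599/(109 + 599) - 104923)*(-287287 - 366900) = (13*599/708 - 104923)*(-654187) = (13*599*(1/708) - 104923)*(-654187) = (7787/708 - 104923)*(-654187) = -74277697/708*(-654187) = 48591503767339/708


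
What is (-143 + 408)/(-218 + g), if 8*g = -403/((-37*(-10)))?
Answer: -784400/645683 ≈ -1.2148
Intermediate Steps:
g = -403/2960 (g = (-403/((-37*(-10))))/8 = (-403/370)/8 = (-403*1/370)/8 = (⅛)*(-403/370) = -403/2960 ≈ -0.13615)
(-143 + 408)/(-218 + g) = (-143 + 408)/(-218 - 403/2960) = 265/(-645683/2960) = 265*(-2960/645683) = -784400/645683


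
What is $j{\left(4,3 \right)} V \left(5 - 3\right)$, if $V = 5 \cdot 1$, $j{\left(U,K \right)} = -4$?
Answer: $-40$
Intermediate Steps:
$V = 5$
$j{\left(4,3 \right)} V \left(5 - 3\right) = \left(-4\right) 5 \left(5 - 3\right) = \left(-20\right) 2 = -40$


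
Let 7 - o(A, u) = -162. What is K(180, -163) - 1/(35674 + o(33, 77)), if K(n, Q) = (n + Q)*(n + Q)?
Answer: 10358626/35843 ≈ 289.00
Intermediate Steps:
o(A, u) = 169 (o(A, u) = 7 - 1*(-162) = 7 + 162 = 169)
K(n, Q) = (Q + n)**2 (K(n, Q) = (Q + n)*(Q + n) = (Q + n)**2)
K(180, -163) - 1/(35674 + o(33, 77)) = (-163 + 180)**2 - 1/(35674 + 169) = 17**2 - 1/35843 = 289 - 1*1/35843 = 289 - 1/35843 = 10358626/35843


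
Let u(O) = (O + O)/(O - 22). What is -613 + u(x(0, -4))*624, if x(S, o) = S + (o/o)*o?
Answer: -421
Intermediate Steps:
x(S, o) = S + o (x(S, o) = S + 1*o = S + o)
u(O) = 2*O/(-22 + O) (u(O) = (2*O)/(-22 + O) = 2*O/(-22 + O))
-613 + u(x(0, -4))*624 = -613 + (2*(0 - 4)/(-22 + (0 - 4)))*624 = -613 + (2*(-4)/(-22 - 4))*624 = -613 + (2*(-4)/(-26))*624 = -613 + (2*(-4)*(-1/26))*624 = -613 + (4/13)*624 = -613 + 192 = -421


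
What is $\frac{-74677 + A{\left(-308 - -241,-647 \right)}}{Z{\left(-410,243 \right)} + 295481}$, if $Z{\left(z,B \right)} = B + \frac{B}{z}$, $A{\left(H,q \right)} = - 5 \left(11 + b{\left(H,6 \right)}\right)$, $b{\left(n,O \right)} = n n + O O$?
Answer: $- \frac{39916370}{121246597} \approx -0.32922$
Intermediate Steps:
$b{\left(n,O \right)} = O^{2} + n^{2}$ ($b{\left(n,O \right)} = n^{2} + O^{2} = O^{2} + n^{2}$)
$A{\left(H,q \right)} = -235 - 5 H^{2}$ ($A{\left(H,q \right)} = - 5 \left(11 + \left(6^{2} + H^{2}\right)\right) = - 5 \left(11 + \left(36 + H^{2}\right)\right) = - 5 \left(47 + H^{2}\right) = -235 - 5 H^{2}$)
$\frac{-74677 + A{\left(-308 - -241,-647 \right)}}{Z{\left(-410,243 \right)} + 295481} = \frac{-74677 - \left(235 + 5 \left(-308 - -241\right)^{2}\right)}{\left(243 + \frac{243}{-410}\right) + 295481} = \frac{-74677 - \left(235 + 5 \left(-308 + 241\right)^{2}\right)}{\left(243 + 243 \left(- \frac{1}{410}\right)\right) + 295481} = \frac{-74677 - \left(235 + 5 \left(-67\right)^{2}\right)}{\left(243 - \frac{243}{410}\right) + 295481} = \frac{-74677 - 22680}{\frac{99387}{410} + 295481} = \frac{-74677 - 22680}{\frac{121246597}{410}} = \left(-74677 - 22680\right) \frac{410}{121246597} = \left(-97357\right) \frac{410}{121246597} = - \frac{39916370}{121246597}$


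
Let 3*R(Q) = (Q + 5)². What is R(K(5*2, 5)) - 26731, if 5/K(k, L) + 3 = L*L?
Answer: -38800187/1452 ≈ -26722.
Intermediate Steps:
K(k, L) = 5/(-3 + L²) (K(k, L) = 5/(-3 + L*L) = 5/(-3 + L²))
R(Q) = (5 + Q)²/3 (R(Q) = (Q + 5)²/3 = (5 + Q)²/3)
R(K(5*2, 5)) - 26731 = (5 + 5/(-3 + 5²))²/3 - 26731 = (5 + 5/(-3 + 25))²/3 - 26731 = (5 + 5/22)²/3 - 26731 = (115/22)²/3 - 26731 = (⅓)*(13225/484) - 26731 = 13225/1452 - 26731 = -38800187/1452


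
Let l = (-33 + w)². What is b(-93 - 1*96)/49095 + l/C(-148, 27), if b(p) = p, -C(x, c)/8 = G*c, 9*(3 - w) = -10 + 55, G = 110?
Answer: -1436267/25922160 ≈ -0.055407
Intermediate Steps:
w = -2 (w = 3 - (-10 + 55)/9 = 3 - ⅑*45 = 3 - 5 = -2)
C(x, c) = -880*c
l = 1225 (l = (-33 - 2)² = (-35)² = 1225)
b(-93 - 1*96)/49095 + l/C(-148, 27) = (-93 - 1*96)/49095 + 1225/((-880*27)) = (-93 - 96)*(1/49095) + 1225/(-23760) = -189*1/49095 + 1225*(-1/23760) = -21/5455 - 245/4752 = -1436267/25922160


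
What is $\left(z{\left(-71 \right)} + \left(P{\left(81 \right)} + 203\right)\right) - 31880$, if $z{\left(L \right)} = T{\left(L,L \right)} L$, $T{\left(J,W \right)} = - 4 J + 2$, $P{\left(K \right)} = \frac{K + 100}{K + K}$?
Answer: $- \frac{8421065}{162} \approx -51982.0$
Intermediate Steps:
$P{\left(K \right)} = \frac{100 + K}{2 K}$
$T{\left(J,W \right)} = 2 - 4 J$
$z{\left(L \right)} = L \left(2 - 4 L\right)$ ($z{\left(L \right)} = \left(2 - 4 L\right) L = L \left(2 - 4 L\right)$)
$\left(z{\left(-71 \right)} + \left(P{\left(81 \right)} + 203\right)\right) - 31880 = \left(2 \left(-71\right) \left(1 - -142\right) + \left(\frac{100 + 81}{2 \cdot 81} + 203\right)\right) - 31880 = \left(2 \left(-71\right) \left(1 + 142\right) + \left(\frac{1}{2} \cdot \frac{1}{81} \cdot 181 + 203\right)\right) - 31880 = \left(2 \left(-71\right) 143 + \left(\frac{181}{162} + 203\right)\right) - 31880 = \left(-20306 + \frac{33067}{162}\right) - 31880 = - \frac{3256505}{162} - 31880 = - \frac{8421065}{162}$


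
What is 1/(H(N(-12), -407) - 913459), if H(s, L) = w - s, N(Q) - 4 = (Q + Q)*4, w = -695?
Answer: -1/914062 ≈ -1.0940e-6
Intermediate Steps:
N(Q) = 4 + 8*Q (N(Q) = 4 + (Q + Q)*4 = 4 + (2*Q)*4 = 4 + 8*Q)
H(s, L) = -695 - s
1/(H(N(-12), -407) - 913459) = 1/((-695 - (4 + 8*(-12))) - 913459) = 1/((-695 - (4 - 96)) - 913459) = 1/((-695 - 1*(-92)) - 913459) = 1/((-695 + 92) - 913459) = 1/(-603 - 913459) = 1/(-914062) = -1/914062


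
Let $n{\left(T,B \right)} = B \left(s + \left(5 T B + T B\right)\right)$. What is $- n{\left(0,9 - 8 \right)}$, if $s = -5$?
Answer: $5$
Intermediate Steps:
$n{\left(T,B \right)} = B \left(-5 + 6 B T\right)$ ($n{\left(T,B \right)} = B \left(-5 + \left(5 T B + T B\right)\right) = B \left(-5 + \left(5 B T + B T\right)\right) = B \left(-5 + 6 B T\right)$)
$- n{\left(0,9 - 8 \right)} = - \left(9 - 8\right) \left(-5 + 6 \left(9 - 8\right) 0\right) = - 1 \left(-5 + 6 \cdot 1 \cdot 0\right) = - 1 \left(-5 + 0\right) = - 1 \left(-5\right) = \left(-1\right) \left(-5\right) = 5$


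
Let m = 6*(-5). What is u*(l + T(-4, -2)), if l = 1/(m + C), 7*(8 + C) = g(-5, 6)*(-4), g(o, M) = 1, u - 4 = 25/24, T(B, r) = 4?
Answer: 129833/6480 ≈ 20.036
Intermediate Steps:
m = -30
u = 121/24 (u = 4 + 25/24 = 121/24 ≈ 5.0417)
C = -60/7 (C = -8 + (1*(-4))/7 = -8 + (⅐)*(-4) = -8 - 4/7 = -60/7 ≈ -8.5714)
l = -7/270 (l = 1/(-30 - 60/7) = 1/(-270/7) = -7/270 ≈ -0.025926)
u*(l + T(-4, -2)) = 121*(-7/270 + 4)/24 = (121/24)*(1073/270) = 129833/6480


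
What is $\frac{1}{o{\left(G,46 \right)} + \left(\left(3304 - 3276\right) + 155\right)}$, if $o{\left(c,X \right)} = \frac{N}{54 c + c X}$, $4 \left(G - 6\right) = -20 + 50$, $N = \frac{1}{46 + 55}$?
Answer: $\frac{136350}{24952051} \approx 0.0054645$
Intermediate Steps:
$N = \frac{1}{101} \approx 0.009901$
$G = \frac{27}{2}$ ($G = 6 + \frac{-20 + 50}{4} = 6 + \frac{1}{4} \cdot 30 = 6 + \frac{15}{2} = \frac{27}{2} \approx 13.5$)
$o{\left(c,X \right)} = \frac{1}{101 \left(54 c + X c\right)}$ ($o{\left(c,X \right)} = \frac{1}{101 \left(54 c + c X\right)} = \frac{1}{101 \left(54 c + X c\right)}$)
$\frac{1}{o{\left(G,46 \right)} + \left(\left(3304 - 3276\right) + 155\right)} = \frac{1}{\frac{1}{101 \cdot \frac{27}{2} \left(54 + 46\right)} + \left(\left(3304 - 3276\right) + 155\right)} = \frac{1}{\frac{1}{101} \cdot \frac{2}{27} \cdot \frac{1}{100} + \left(28 + 155\right)} = \frac{1}{\frac{1}{101} \cdot \frac{2}{27} \cdot \frac{1}{100} + 183} = \frac{1}{\frac{1}{136350} + 183} = \frac{1}{\frac{24952051}{136350}} = \frac{136350}{24952051}$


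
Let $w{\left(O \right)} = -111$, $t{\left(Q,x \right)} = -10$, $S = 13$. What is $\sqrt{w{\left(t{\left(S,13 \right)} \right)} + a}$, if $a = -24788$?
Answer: $i \sqrt{24899} \approx 157.79 i$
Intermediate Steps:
$\sqrt{w{\left(t{\left(S,13 \right)} \right)} + a} = \sqrt{-111 - 24788} = \sqrt{-24899} = i \sqrt{24899}$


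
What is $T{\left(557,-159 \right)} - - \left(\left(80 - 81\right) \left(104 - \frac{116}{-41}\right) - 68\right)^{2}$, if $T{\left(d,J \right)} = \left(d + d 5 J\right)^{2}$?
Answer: $\frac{328790436306308}{1681} \approx 1.9559 \cdot 10^{11}$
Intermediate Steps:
$T{\left(d,J \right)} = \left(d + 5 J d\right)^{2}$ ($T{\left(d,J \right)} = \left(d + 5 d J\right)^{2} = \left(d + 5 J d\right)^{2}$)
$T{\left(557,-159 \right)} - - \left(\left(80 - 81\right) \left(104 - \frac{116}{-41}\right) - 68\right)^{2} = 557^{2} \left(1 + 5 \left(-159\right)\right)^{2} - - \left(\left(80 - 81\right) \left(104 - \frac{116}{-41}\right) - 68\right)^{2} = 310249 \left(1 - 795\right)^{2} - - \left(- (104 - - \frac{116}{41}) - 68\right)^{2} = 310249 \left(-794\right)^{2} - - \left(- (104 + \frac{116}{41}) - 68\right)^{2} = 310249 \cdot 630436 - - \left(\left(-1\right) \frac{4380}{41} - 68\right)^{2} = 195592138564 - - \left(- \frac{4380}{41} - 68\right)^{2} = 195592138564 - - \left(- \frac{7168}{41}\right)^{2} = 195592138564 - \left(-1\right) \frac{51380224}{1681} = 195592138564 - - \frac{51380224}{1681} = 195592138564 + \frac{51380224}{1681} = \frac{328790436306308}{1681}$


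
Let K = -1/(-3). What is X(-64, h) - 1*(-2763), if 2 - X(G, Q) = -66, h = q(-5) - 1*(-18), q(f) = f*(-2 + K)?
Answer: 2831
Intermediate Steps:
K = ⅓ (K = -1*(-⅓) = ⅓ ≈ 0.33333)
q(f) = -5*f/3 (q(f) = f*(-2 + ⅓) = f*(-5/3) = -5*f/3)
h = 79/3 (h = -5/3*(-5) - 1*(-18) = 25/3 + 18 = 79/3 ≈ 26.333)
X(G, Q) = 68 (X(G, Q) = 2 - 1*(-66) = 2 + 66 = 68)
X(-64, h) - 1*(-2763) = 68 - 1*(-2763) = 68 + 2763 = 2831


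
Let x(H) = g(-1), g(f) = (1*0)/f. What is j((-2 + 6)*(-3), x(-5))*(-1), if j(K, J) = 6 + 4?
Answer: -10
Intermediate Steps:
g(f) = 0 (g(f) = 0/f = 0)
x(H) = 0
j(K, J) = 10
j((-2 + 6)*(-3), x(-5))*(-1) = 10*(-1) = -10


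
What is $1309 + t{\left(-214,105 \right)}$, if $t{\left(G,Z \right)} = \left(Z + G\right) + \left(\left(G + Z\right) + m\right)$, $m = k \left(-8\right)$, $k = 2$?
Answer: $1075$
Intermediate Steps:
$m = -16$ ($m = 2 \left(-8\right) = -16$)
$t{\left(G,Z \right)} = -16 + 2 G + 2 Z$ ($t{\left(G,Z \right)} = \left(Z + G\right) - \left(16 - G - Z\right) = \left(G + Z\right) + \left(-16 + G + Z\right) = -16 + 2 G + 2 Z$)
$1309 + t{\left(-214,105 \right)} = 1309 + \left(-16 + 2 \left(-214\right) + 2 \cdot 105\right) = 1309 - 234 = 1075$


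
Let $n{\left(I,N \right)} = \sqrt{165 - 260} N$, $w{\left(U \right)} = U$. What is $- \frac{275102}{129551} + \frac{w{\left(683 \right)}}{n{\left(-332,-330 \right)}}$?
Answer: $- \frac{275102}{129551} + \frac{683 i \sqrt{95}}{31350} \approx -2.1235 + 0.21235 i$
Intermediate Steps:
$n{\left(I,N \right)} = i N \sqrt{95}$ ($n{\left(I,N \right)} = \sqrt{-95} N = i \sqrt{95} N = i N \sqrt{95}$)
$- \frac{275102}{129551} + \frac{w{\left(683 \right)}}{n{\left(-332,-330 \right)}} = - \frac{275102}{129551} + \frac{683}{i \left(-330\right) \sqrt{95}} = \left(-275102\right) \frac{1}{129551} + \frac{683}{\left(-330\right) i \sqrt{95}} = - \frac{275102}{129551} + 683 \frac{i \sqrt{95}}{31350} = - \frac{275102}{129551} + \frac{683 i \sqrt{95}}{31350}$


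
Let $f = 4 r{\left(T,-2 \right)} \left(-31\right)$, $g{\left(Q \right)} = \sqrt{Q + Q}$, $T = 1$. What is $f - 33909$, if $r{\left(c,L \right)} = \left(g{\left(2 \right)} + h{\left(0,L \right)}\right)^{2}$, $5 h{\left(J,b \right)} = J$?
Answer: $-34405$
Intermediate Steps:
$g{\left(Q \right)} = \sqrt{2} \sqrt{Q}$ ($g{\left(Q \right)} = \sqrt{2 Q} = \sqrt{2} \sqrt{Q}$)
$h{\left(J,b \right)} = \frac{J}{5}$
$r{\left(c,L \right)} = 4$ ($r{\left(c,L \right)} = \left(\sqrt{2} \sqrt{2} + \frac{1}{5} \cdot 0\right)^{2} = \left(2 + 0\right)^{2} = 2^{2} = 4$)
$f = -496$ ($f = 4 \cdot 4 \left(-31\right) = 16 \left(-31\right) = -496$)
$f - 33909 = -496 - 33909 = -34405$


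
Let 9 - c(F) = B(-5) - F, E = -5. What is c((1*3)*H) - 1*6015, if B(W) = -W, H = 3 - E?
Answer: -5987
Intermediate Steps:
H = 8 (H = 3 - 1*(-5) = 3 + 5 = 8)
c(F) = 4 + F (c(F) = 9 - (-1*(-5) - F) = 9 - (5 - F) = 9 + (-5 + F) = 4 + F)
c((1*3)*H) - 1*6015 = (4 + (1*3)*8) - 1*6015 = (4 + 3*8) - 6015 = (4 + 24) - 6015 = 28 - 6015 = -5987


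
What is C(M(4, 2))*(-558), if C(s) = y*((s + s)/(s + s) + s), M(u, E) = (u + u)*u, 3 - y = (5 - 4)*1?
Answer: -36828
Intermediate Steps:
y = 2 (y = 3 - (5 - 4) = 3 - 1 = 2)
M(u, E) = 2*u**2 (M(u, E) = (2*u)*u = 2*u**2)
C(s) = 2 + 2*s (C(s) = 2*((s + s)/(s + s) + s) = 2*((2*s)/((2*s)) + s) = 2*((2*s)*(1/(2*s)) + s) = 2*(1 + s) = 2 + 2*s)
C(M(4, 2))*(-558) = (2 + 2*(2*4**2))*(-558) = (2 + 2*(2*16))*(-558) = (2 + 2*32)*(-558) = (2 + 64)*(-558) = 66*(-558) = -36828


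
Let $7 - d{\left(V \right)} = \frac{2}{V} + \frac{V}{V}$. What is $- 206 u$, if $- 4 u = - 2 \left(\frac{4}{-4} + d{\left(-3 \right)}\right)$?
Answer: $- \frac{1751}{3} \approx -583.67$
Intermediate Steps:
$d{\left(V \right)} = 6 - \frac{2}{V}$ ($d{\left(V \right)} = 7 - \left(\frac{2}{V} + \frac{V}{V}\right) = 7 - \left(\frac{2}{V} + 1\right) = 7 - \left(1 + \frac{2}{V}\right) = 6 - \frac{2}{V}$)
$u = \frac{17}{6}$ ($u = - \frac{\left(-2\right) \left(\frac{4}{-4} + \left(6 - \frac{2}{-3}\right)\right)}{4} = - \frac{\left(-2\right) \left(4 \left(- \frac{1}{4}\right) + \left(6 - - \frac{2}{3}\right)\right)}{4} = - \frac{\left(-2\right) \left(-1 + \left(6 + \frac{2}{3}\right)\right)}{4} = - \frac{\left(-2\right) \left(-1 + \frac{20}{3}\right)}{4} = - \frac{\left(-2\right) \frac{17}{3}}{4} = \left(- \frac{1}{4}\right) \left(- \frac{34}{3}\right) = \frac{17}{6} \approx 2.8333$)
$- 206 u = \left(-206\right) \frac{17}{6} = - \frac{1751}{3}$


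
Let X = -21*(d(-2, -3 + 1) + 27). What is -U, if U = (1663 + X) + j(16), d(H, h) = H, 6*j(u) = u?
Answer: -3422/3 ≈ -1140.7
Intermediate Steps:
j(u) = u/6
X = -525 (X = -21*(-2 + 27) = -21*25 = -525)
U = 3422/3 (U = (1663 - 525) + (⅙)*16 = 1138 + 8/3 = 3422/3 ≈ 1140.7)
-U = -1*3422/3 = -3422/3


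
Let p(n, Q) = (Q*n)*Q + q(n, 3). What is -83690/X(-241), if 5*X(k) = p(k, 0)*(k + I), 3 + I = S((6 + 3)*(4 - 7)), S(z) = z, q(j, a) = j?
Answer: -418450/65311 ≈ -6.4070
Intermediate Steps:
p(n, Q) = n + n*Q² (p(n, Q) = (Q*n)*Q + n = n*Q² + n = n + n*Q²)
I = -30 (I = -3 + (6 + 3)*(4 - 7) = -3 + 9*(-3) = -3 - 27 = -30)
X(k) = k*(-30 + k)/5 (X(k) = ((k*(1 + 0²))*(k - 30))/5 = ((k*(1 + 0))*(-30 + k))/5 = ((k*1)*(-30 + k))/5 = (k*(-30 + k))/5 = k*(-30 + k)/5)
-83690/X(-241) = -83690*(-5/(241*(-30 - 241))) = -83690/((⅕)*(-241)*(-271)) = -83690/65311/5 = -83690*5/65311 = -418450/65311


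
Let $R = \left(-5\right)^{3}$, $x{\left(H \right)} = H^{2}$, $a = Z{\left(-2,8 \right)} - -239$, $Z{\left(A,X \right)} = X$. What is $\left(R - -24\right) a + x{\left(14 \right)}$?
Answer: $-24751$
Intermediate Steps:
$a = 247$ ($a = 8 - -239 = 8 + 239 = 247$)
$R = -125$
$\left(R - -24\right) a + x{\left(14 \right)} = \left(-125 - -24\right) 247 + 14^{2} = \left(-125 + 24\right) 247 + 196 = \left(-101\right) 247 + 196 = -24947 + 196 = -24751$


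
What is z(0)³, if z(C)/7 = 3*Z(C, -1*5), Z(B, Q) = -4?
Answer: -592704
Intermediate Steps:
z(C) = -84 (z(C) = 7*(3*(-4)) = 7*(-12) = -84)
z(0)³ = (-84)³ = -592704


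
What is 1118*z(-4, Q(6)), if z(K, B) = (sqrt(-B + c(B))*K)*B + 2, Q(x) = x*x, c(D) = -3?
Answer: 2236 - 160992*I*sqrt(39) ≈ 2236.0 - 1.0054e+6*I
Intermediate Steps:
Q(x) = x**2
z(K, B) = 2 + B*K*sqrt(-3 - B) (z(K, B) = (sqrt(-B - 3)*K)*B + 2 = (sqrt(-3 - B)*K)*B + 2 = (K*sqrt(-3 - B))*B + 2 = B*K*sqrt(-3 - B) + 2 = 2 + B*K*sqrt(-3 - B))
1118*z(-4, Q(6)) = 1118*(2 + 6**2*(-4)*sqrt(-3 - 1*6**2)) = 1118*(2 + 36*(-4)*sqrt(-3 - 1*36)) = 1118*(2 + 36*(-4)*sqrt(-3 - 36)) = 1118*(2 + 36*(-4)*sqrt(-39)) = 1118*(2 + 36*(-4)*(I*sqrt(39))) = 1118*(2 - 144*I*sqrt(39)) = 2236 - 160992*I*sqrt(39)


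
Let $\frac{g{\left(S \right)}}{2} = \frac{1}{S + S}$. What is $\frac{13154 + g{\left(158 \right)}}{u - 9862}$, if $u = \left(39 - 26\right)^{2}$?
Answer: $- \frac{2078333}{1531494} \approx -1.3571$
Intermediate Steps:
$u = 169$ ($u = 13^{2} = 169$)
$g{\left(S \right)} = \frac{1}{S}$ ($g{\left(S \right)} = \frac{2}{S + S} = \frac{2}{2 S} = 2 \frac{1}{2 S} = \frac{1}{S}$)
$\frac{13154 + g{\left(158 \right)}}{u - 9862} = \frac{13154 + \frac{1}{158}}{169 - 9862} = \frac{13154 + \frac{1}{158}}{-9693} = \frac{2078333}{158} \left(- \frac{1}{9693}\right) = - \frac{2078333}{1531494}$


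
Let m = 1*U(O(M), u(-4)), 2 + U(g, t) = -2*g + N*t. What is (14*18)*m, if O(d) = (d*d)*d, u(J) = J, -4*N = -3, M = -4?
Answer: 30996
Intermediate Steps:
N = ¾ (N = -¼*(-3) = ¾ ≈ 0.75000)
O(d) = d³ (O(d) = d²*d = d³)
U(g, t) = -2 - 2*g + 3*t/4 (U(g, t) = -2 + (-2*g + 3*t/4) = -2 - 2*g + 3*t/4)
m = 123 (m = 1*(-2 - 2*(-4)³ + (¾)*(-4)) = 1*(-2 - 2*(-64) - 3) = 1*(-2 + 128 - 3) = 1*123 = 123)
(14*18)*m = (14*18)*123 = 252*123 = 30996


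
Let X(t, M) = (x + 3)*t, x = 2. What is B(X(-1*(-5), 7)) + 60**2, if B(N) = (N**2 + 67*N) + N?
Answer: 5925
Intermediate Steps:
X(t, M) = 5*t (X(t, M) = (2 + 3)*t = 5*t)
B(N) = N**2 + 68*N
B(X(-1*(-5), 7)) + 60**2 = (5*(-1*(-5)))*(68 + 5*(-1*(-5))) + 60**2 = (5*5)*(68 + 5*5) + 3600 = 25*(68 + 25) + 3600 = 25*93 + 3600 = 2325 + 3600 = 5925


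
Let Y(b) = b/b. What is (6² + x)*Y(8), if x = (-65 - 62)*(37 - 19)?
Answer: -2250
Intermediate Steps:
Y(b) = 1
x = -2286 (x = -127*18 = -2286)
(6² + x)*Y(8) = (6² - 2286)*1 = (36 - 2286)*1 = -2250*1 = -2250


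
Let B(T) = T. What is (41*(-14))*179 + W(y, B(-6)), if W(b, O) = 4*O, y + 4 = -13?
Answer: -102770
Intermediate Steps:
y = -17 (y = -4 - 13 = -17)
(41*(-14))*179 + W(y, B(-6)) = (41*(-14))*179 + 4*(-6) = -574*179 - 24 = -102746 - 24 = -102770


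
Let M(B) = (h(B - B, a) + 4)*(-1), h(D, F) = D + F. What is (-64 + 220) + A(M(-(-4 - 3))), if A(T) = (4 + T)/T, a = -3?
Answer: 153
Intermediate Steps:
M(B) = -1 (M(B) = (((B - B) - 3) + 4)*(-1) = ((0 - 3) + 4)*(-1) = (-3 + 4)*(-1) = 1*(-1) = -1)
A(T) = (4 + T)/T
(-64 + 220) + A(M(-(-4 - 3))) = (-64 + 220) + (4 - 1)/(-1) = 156 - 1*3 = 156 - 3 = 153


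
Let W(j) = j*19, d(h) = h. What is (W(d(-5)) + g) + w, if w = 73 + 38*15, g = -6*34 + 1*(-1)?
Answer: 343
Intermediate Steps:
g = -205 (g = -204 - 1 = -205)
w = 643 (w = 73 + 570 = 643)
W(j) = 19*j
(W(d(-5)) + g) + w = (19*(-5) - 205) + 643 = (-95 - 205) + 643 = -300 + 643 = 343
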